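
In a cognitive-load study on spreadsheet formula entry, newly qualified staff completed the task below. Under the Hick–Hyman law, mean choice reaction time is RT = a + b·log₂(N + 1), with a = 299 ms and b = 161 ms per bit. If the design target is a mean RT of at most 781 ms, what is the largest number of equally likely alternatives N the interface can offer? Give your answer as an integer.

6

Set 299 + 161·log₂(N + 1) ≤ 781.
log₂(N + 1) ≤ (781 − 299) / 161 = 2.9938.
N + 1 ≤ 2^2.9938 = 7.9657.
N ≤ 6.9657, so the largest integer N is 6.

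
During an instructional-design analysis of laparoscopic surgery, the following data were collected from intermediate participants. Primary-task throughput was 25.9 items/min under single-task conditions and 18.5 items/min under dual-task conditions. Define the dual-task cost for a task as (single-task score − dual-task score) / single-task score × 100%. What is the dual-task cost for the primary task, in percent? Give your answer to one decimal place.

Cost = (25.9 − 18.5) / 25.9 × 100%
     = 7.4000 / 25.9 × 100% = 28.5714%.
≈ 28.6%.

28.6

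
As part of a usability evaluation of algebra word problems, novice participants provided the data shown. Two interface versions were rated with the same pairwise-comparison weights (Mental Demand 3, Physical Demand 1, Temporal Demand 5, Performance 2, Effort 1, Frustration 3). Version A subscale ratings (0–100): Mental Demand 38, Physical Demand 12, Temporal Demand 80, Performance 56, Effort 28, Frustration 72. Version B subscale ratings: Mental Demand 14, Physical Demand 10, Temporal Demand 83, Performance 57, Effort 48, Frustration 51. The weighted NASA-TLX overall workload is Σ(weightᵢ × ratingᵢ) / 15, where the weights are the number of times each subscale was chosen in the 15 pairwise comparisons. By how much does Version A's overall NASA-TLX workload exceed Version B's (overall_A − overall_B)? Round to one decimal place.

Version A weighted sum = 3·38 + 1·12 + 5·80 + 2·56 + 1·28 + 3·72 = 114 + 12 + 400 + 112 + 28 + 216 = 882; overall_A = 882/15 = 58.8000.
Version B weighted sum = 3·14 + 1·10 + 5·83 + 2·57 + 1·48 + 3·51 = 42 + 10 + 415 + 114 + 48 + 153 = 782; overall_B = 782/15 = 52.1333.
Difference = 58.8000 − 52.1333 = 6.6667 ≈ 6.7.

6.7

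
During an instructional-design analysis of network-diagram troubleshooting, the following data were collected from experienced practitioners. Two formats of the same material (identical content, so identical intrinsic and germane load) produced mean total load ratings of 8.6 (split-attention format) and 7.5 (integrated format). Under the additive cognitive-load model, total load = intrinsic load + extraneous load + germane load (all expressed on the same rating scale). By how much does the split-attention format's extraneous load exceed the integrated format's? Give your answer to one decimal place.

1.1

Intrinsic and germane load are equal across formats, so the difference in total load equals the difference in extraneous load.
Extraneous-load difference = 8.6 − 7.5 = 1.1.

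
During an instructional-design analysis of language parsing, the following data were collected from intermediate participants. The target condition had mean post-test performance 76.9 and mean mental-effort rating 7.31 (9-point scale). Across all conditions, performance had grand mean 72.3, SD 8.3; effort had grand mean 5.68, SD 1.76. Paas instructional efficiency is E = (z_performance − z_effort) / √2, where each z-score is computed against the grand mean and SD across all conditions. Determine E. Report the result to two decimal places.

z_performance = (76.9 − 72.3) / 8.3 = 4.6000 / 8.3 = 0.5542.
z_effort = (7.31 − 5.68) / 1.76 = 1.6300 / 1.76 = 0.9261.
z_P − z_E = 0.5542 − 0.9261 = -0.3719.
E = -0.3719 / √2 = -0.3719 / 1.41421 = -0.2630 ≈ -0.26.

-0.26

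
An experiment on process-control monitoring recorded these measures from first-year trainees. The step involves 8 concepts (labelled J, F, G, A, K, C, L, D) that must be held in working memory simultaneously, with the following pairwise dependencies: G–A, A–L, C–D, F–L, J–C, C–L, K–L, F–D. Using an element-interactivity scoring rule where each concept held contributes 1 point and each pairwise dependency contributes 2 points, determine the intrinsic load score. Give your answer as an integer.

24

Count of concepts held simultaneously: 8.
Count of pairwise dependencies listed: 8.
Element contribution: 8 × 1 = 8.
Interaction contribution: 8 × 2 = 16.
Intrinsic load = 8 + 16 = 24.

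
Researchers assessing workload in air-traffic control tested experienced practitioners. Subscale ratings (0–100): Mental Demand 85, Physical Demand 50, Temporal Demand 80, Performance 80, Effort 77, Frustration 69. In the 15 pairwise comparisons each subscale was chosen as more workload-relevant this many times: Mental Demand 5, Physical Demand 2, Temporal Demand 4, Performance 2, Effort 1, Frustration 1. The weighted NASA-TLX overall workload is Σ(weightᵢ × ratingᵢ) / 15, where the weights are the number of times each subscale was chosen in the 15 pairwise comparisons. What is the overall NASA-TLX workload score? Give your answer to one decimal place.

76.7

The tallies are the weights (they sum to 15).
Weighted sum = 5·85 + 2·50 + 4·80 + 2·80 + 1·77 + 1·69
            = 425 + 100 + 320 + 160 + 77 + 69 = 1151.
Overall workload = 1151 / 15 = 76.7333 ≈ 76.7.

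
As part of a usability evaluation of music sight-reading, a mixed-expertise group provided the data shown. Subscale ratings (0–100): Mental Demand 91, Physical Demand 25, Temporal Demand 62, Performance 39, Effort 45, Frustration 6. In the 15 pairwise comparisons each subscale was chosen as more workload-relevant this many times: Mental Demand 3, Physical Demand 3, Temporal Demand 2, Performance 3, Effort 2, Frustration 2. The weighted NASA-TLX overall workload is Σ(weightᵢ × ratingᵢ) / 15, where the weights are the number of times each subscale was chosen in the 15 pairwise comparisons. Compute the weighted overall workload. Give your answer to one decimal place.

46.1

The tallies are the weights (they sum to 15).
Weighted sum = 3·91 + 3·25 + 2·62 + 3·39 + 2·45 + 2·6
            = 273 + 75 + 124 + 117 + 90 + 12 = 691.
Overall workload = 691 / 15 = 46.0667 ≈ 46.1.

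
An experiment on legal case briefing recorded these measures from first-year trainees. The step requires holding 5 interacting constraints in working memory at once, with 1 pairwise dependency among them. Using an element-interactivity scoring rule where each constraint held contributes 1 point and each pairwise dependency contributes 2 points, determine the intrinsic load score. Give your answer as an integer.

7

Element contribution: 5 × 1 = 5.
Interaction contribution: 1 × 2 = 2.
Intrinsic load = 5 + 2 = 7.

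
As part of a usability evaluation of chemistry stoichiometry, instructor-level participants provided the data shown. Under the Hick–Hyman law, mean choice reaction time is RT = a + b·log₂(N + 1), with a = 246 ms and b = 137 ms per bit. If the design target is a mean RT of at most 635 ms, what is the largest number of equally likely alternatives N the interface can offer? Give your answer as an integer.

Set 246 + 137·log₂(N + 1) ≤ 635.
log₂(N + 1) ≤ (635 − 246) / 137 = 2.8394.
N + 1 ≤ 2^2.8394 = 7.1572.
N ≤ 6.1572, so the largest integer N is 6.

6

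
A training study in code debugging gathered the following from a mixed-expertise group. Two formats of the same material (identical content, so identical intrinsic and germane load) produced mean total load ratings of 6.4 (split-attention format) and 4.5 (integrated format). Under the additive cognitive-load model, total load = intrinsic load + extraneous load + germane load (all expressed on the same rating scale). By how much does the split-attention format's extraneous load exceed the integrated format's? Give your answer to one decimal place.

1.9

Intrinsic and germane load are equal across formats, so the difference in total load equals the difference in extraneous load.
Extraneous-load difference = 6.4 − 4.5 = 1.9.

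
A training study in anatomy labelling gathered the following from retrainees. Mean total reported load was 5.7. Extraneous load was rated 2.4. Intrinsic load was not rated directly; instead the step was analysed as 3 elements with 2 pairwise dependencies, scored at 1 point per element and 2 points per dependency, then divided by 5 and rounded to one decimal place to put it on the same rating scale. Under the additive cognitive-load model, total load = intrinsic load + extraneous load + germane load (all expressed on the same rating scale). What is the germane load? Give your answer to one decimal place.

Intrinsic (element-interactivity): (3 × 1 + 2 × 2) / 5 = 7 / 5 = 1.4000 → 1.4.
germane load = total − intrinsic − extraneous
             = 5.7 − 1.4 − 2.4 = 1.9.

1.9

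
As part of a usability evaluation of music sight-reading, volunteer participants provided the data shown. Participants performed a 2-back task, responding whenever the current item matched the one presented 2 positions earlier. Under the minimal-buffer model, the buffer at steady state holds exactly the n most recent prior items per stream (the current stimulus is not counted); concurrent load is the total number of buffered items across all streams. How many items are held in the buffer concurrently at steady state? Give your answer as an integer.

The buffer holds the 2 most recent prior items.
Steady-state concurrent load = 2 items.

2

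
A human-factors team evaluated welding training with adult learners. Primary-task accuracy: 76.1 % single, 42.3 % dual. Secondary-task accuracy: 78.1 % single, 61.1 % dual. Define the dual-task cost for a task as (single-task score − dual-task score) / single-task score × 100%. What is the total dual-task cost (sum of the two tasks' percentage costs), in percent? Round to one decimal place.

Primary cost = (76.1 − 42.3) / 76.1 × 100% = 44.4152%.
Secondary cost = (78.1 − 61.1) / 78.1 × 100% = 21.7670%.
Total = 44.4152% + 21.7670% = 66.1822% ≈ 66.2%.

66.2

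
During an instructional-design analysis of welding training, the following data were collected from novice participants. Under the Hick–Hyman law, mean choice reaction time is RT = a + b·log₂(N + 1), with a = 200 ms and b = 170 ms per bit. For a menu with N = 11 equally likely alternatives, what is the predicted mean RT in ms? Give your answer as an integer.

log₂(11 + 1) = log₂(12) = 3.5850.
RT = 200 + 170 × 3.5850 = 200 + 609.4500 = 809.4500 ms.
≈ 809 ms.

809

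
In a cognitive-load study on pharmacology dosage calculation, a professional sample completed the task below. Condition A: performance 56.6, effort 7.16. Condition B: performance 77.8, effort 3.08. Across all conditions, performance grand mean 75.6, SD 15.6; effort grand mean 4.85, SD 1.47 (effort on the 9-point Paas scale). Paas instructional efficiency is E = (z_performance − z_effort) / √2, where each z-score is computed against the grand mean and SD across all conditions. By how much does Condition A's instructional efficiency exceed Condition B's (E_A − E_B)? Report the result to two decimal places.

-2.92

Condition A: z_P = (56.6 − 75.6)/15.6 = -1.2179; z_E = (7.16 − 4.85)/1.47 = 1.5714; E_A = (-1.2179 − 1.5714)/√2 = -1.9723.
Condition B: z_P = (77.8 − 75.6)/15.6 = 0.1410; z_E = (3.08 − 4.85)/1.47 = -1.2041; E_B = (0.1410 − (-1.2041))/√2 = 0.9511.
E_A − E_B = -1.9723 − 0.9511 = -2.9234 ≈ -2.92.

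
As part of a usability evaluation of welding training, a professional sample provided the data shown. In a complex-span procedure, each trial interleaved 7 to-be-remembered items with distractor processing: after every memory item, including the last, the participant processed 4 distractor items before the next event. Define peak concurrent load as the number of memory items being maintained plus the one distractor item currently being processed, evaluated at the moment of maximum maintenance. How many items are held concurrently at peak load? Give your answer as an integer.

8

Maintenance is greatest during the distractor(s) after memory item 7: all 7 memory items are being held.
One distractor item is concurrently being processed.
Peak concurrent load = 7 + 1 = 8 items.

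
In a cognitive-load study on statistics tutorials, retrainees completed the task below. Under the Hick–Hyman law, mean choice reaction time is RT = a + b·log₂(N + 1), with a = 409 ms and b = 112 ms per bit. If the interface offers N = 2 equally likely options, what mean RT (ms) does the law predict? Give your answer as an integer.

log₂(2 + 1) = log₂(3) = 1.5850.
RT = 409 + 112 × 1.5850 = 409 + 177.5200 = 586.5200 ms.
≈ 587 ms.

587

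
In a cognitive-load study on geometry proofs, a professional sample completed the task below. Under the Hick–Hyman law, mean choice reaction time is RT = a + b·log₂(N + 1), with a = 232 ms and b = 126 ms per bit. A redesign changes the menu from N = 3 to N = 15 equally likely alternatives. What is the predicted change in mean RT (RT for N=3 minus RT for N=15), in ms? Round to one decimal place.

RT(3) = 232 + 126·log₂(4) = 232 + 126·2.0000 = 484.0000 ms.
RT(15) = 232 + 126·log₂(16) = 232 + 126·4.0000 = 736.0000 ms.
Difference = 484.0000 − 736.0000 = -252.0000 ≈ -252.0 ms.

-252.0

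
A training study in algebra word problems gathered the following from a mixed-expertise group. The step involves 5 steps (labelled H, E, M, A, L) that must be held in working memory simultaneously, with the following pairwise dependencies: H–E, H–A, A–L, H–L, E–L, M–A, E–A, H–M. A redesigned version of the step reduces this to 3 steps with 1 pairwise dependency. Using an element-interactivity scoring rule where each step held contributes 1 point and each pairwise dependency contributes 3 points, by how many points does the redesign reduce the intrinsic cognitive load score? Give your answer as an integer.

Original: 5 × 1 + 8 × 3 = 5 + 24 = 29.
Redesigned: 3 × 1 + 1 × 3 = 3 + 3 = 6.
Reduction = 29 − 6 = 23.

23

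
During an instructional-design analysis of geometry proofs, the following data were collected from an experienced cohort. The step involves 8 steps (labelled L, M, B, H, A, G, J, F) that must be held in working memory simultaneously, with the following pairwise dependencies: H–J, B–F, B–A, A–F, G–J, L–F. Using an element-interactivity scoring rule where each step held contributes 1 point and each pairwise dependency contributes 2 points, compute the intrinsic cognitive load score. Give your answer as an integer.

Count of steps held simultaneously: 8.
Count of pairwise dependencies listed: 6.
Element contribution: 8 × 1 = 8.
Interaction contribution: 6 × 2 = 12.
Intrinsic load = 8 + 12 = 20.

20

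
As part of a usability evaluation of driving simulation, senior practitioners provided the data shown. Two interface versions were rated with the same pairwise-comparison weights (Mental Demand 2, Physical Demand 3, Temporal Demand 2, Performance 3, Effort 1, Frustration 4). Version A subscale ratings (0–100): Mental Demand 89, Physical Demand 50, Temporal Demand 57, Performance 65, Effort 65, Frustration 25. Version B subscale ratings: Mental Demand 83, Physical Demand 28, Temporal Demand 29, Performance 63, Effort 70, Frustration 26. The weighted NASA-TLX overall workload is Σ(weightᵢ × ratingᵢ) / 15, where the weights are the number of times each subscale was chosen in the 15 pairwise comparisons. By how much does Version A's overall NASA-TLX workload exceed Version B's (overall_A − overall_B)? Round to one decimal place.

Version A weighted sum = 2·89 + 3·50 + 2·57 + 3·65 + 1·65 + 4·25 = 178 + 150 + 114 + 195 + 65 + 100 = 802; overall_A = 802/15 = 53.4667.
Version B weighted sum = 2·83 + 3·28 + 2·29 + 3·63 + 1·70 + 4·26 = 166 + 84 + 58 + 189 + 70 + 104 = 671; overall_B = 671/15 = 44.7333.
Difference = 53.4667 − 44.7333 = 8.7334 ≈ 8.7.

8.7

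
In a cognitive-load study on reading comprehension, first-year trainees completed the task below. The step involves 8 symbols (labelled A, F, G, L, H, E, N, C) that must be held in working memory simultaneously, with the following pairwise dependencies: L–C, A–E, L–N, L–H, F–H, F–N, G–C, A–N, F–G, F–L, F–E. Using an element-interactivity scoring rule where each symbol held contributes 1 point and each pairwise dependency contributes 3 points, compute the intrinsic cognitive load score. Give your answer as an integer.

Count of symbols held simultaneously: 8.
Count of pairwise dependencies listed: 11.
Element contribution: 8 × 1 = 8.
Interaction contribution: 11 × 3 = 33.
Intrinsic load = 8 + 33 = 41.

41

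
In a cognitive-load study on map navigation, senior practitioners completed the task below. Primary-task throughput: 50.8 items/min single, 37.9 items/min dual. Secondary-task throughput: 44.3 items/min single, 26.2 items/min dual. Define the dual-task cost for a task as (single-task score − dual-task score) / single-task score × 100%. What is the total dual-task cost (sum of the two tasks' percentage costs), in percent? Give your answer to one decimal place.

Primary cost = (50.8 − 37.9) / 50.8 × 100% = 25.3937%.
Secondary cost = (44.3 − 26.2) / 44.3 × 100% = 40.8578%.
Total = 25.3937% + 40.8578% = 66.2515% ≈ 66.3%.

66.3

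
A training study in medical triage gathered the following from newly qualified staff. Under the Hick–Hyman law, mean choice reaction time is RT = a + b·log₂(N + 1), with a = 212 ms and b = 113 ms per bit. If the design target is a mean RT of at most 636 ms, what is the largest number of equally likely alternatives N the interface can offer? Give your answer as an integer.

Set 212 + 113·log₂(N + 1) ≤ 636.
log₂(N + 1) ≤ (636 − 212) / 113 = 3.7522.
N + 1 ≤ 2^3.7522 = 13.4749.
N ≤ 12.4749, so the largest integer N is 12.

12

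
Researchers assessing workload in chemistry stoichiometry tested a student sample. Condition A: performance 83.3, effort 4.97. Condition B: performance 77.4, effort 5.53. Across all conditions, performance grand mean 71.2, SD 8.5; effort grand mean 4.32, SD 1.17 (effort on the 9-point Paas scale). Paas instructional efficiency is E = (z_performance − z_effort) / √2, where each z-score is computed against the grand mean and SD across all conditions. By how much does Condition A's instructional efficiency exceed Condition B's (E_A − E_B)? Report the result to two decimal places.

Condition A: z_P = (83.3 − 71.2)/8.5 = 1.4235; z_E = (4.97 − 4.32)/1.17 = 0.5556; E_A = (1.4235 − 0.5556)/√2 = 0.6137.
Condition B: z_P = (77.4 − 71.2)/8.5 = 0.7294; z_E = (5.53 − 4.32)/1.17 = 1.0342; E_B = (0.7294 − 1.0342)/√2 = -0.2155.
E_A − E_B = 0.6137 − (-0.2155) = 0.8292 ≈ 0.83.

0.83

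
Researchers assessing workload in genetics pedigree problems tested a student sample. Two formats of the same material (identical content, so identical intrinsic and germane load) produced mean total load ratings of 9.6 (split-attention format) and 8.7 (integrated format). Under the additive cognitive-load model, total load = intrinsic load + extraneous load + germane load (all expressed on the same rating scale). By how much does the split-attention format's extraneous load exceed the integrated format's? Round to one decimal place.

Intrinsic and germane load are equal across formats, so the difference in total load equals the difference in extraneous load.
Extraneous-load difference = 9.6 − 8.7 = 0.9.

0.9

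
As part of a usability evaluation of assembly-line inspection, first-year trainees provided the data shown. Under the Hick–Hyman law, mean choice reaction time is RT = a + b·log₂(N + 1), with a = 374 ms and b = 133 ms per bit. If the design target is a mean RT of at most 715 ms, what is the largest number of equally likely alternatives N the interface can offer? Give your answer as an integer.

Set 374 + 133·log₂(N + 1) ≤ 715.
log₂(N + 1) ≤ (715 − 374) / 133 = 2.5639.
N + 1 ≤ 2^2.5639 = 5.9130.
N ≤ 4.9130, so the largest integer N is 4.

4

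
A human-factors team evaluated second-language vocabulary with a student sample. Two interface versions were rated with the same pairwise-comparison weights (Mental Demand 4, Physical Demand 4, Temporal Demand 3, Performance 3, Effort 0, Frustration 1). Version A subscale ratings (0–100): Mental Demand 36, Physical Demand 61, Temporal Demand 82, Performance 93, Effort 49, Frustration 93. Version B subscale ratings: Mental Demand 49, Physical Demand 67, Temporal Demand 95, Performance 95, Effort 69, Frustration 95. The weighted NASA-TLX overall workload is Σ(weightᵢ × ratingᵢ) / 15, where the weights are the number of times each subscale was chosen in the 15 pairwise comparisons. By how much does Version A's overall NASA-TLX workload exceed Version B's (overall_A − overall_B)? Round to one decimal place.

-8.2

Version A weighted sum = 4·36 + 4·61 + 3·82 + 3·93 + 0·49 + 1·93 = 144 + 244 + 246 + 279 + 0 + 93 = 1006; overall_A = 1006/15 = 67.0667.
Version B weighted sum = 4·49 + 4·67 + 3·95 + 3·95 + 0·69 + 1·95 = 196 + 268 + 285 + 285 + 0 + 95 = 1129; overall_B = 1129/15 = 75.2667.
Difference = 67.0667 − 75.2667 = -8.2000 ≈ -8.2.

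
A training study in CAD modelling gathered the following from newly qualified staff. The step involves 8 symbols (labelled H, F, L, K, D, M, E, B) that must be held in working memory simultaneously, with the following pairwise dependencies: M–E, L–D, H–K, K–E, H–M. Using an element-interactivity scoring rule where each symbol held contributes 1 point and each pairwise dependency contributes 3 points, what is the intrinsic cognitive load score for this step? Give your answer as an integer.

23

Count of symbols held simultaneously: 8.
Count of pairwise dependencies listed: 5.
Element contribution: 8 × 1 = 8.
Interaction contribution: 5 × 3 = 15.
Intrinsic load = 8 + 15 = 23.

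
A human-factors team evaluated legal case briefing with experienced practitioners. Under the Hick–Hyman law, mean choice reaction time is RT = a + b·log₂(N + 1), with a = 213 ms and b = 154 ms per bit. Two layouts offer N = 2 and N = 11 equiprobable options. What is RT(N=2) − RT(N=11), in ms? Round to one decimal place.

-308.0

RT(2) = 213 + 154·log₂(3) = 213 + 154·1.5850 = 457.0900 ms.
RT(11) = 213 + 154·log₂(12) = 213 + 154·3.5850 = 765.0900 ms.
Difference = 457.0900 − 765.0900 = -308.0000 ≈ -308.0 ms.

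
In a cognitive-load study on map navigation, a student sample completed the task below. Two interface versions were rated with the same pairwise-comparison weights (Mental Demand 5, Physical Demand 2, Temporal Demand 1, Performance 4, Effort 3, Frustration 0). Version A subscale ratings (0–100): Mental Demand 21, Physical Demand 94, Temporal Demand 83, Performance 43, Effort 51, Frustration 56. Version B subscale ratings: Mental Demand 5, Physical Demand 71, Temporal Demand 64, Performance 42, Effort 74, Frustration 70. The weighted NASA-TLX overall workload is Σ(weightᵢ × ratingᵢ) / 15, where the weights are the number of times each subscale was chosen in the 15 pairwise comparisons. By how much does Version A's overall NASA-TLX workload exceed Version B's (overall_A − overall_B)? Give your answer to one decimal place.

5.3

Version A weighted sum = 5·21 + 2·94 + 1·83 + 4·43 + 3·51 + 0·56 = 105 + 188 + 83 + 172 + 153 + 0 = 701; overall_A = 701/15 = 46.7333.
Version B weighted sum = 5·5 + 2·71 + 1·64 + 4·42 + 3·74 + 0·70 = 25 + 142 + 64 + 168 + 222 + 0 = 621; overall_B = 621/15 = 41.4000.
Difference = 46.7333 − 41.4000 = 5.3333 ≈ 5.3.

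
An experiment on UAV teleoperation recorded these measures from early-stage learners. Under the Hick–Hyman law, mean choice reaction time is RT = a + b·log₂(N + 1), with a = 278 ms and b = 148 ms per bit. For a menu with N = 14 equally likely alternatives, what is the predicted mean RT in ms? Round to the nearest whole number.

log₂(14 + 1) = log₂(15) = 3.9069.
RT = 278 + 148 × 3.9069 = 278 + 578.2212 = 856.2212 ms.
≈ 856 ms.

856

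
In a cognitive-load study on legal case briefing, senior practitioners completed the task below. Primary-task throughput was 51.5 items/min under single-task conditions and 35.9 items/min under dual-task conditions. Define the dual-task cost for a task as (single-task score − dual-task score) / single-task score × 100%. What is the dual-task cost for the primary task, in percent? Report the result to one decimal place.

Cost = (51.5 − 35.9) / 51.5 × 100%
     = 15.6000 / 51.5 × 100% = 30.2913%.
≈ 30.3%.

30.3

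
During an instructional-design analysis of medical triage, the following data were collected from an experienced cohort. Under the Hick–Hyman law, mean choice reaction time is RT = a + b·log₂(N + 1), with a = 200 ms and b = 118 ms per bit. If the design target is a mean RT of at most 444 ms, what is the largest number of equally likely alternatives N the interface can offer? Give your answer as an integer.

3

Set 200 + 118·log₂(N + 1) ≤ 444.
log₂(N + 1) ≤ (444 − 200) / 118 = 2.0678.
N + 1 ≤ 2^2.0678 = 4.1925.
N ≤ 3.1925, so the largest integer N is 3.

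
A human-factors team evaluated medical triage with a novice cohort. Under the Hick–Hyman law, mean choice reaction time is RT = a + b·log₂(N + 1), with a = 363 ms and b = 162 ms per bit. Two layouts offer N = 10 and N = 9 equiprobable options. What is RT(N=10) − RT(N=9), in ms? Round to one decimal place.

22.3

RT(10) = 363 + 162·log₂(11) = 363 + 162·3.4594 = 923.4228 ms.
RT(9) = 363 + 162·log₂(10) = 363 + 162·3.3219 = 901.1478 ms.
Difference = 923.4228 − 901.1478 = 22.2750 ≈ 22.3 ms.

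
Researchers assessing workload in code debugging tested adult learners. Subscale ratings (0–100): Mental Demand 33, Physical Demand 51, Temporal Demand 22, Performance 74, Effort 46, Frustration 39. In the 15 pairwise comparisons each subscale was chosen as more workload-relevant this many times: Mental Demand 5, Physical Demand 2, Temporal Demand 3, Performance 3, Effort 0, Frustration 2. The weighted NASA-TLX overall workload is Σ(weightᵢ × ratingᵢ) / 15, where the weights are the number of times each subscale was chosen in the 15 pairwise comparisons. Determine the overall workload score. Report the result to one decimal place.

The tallies are the weights (they sum to 15).
Weighted sum = 5·33 + 2·51 + 3·22 + 3·74 + 0·46 + 2·39
            = 165 + 102 + 66 + 222 + 0 + 78 = 633.
Overall workload = 633 / 15 = 42.2000 ≈ 42.2.

42.2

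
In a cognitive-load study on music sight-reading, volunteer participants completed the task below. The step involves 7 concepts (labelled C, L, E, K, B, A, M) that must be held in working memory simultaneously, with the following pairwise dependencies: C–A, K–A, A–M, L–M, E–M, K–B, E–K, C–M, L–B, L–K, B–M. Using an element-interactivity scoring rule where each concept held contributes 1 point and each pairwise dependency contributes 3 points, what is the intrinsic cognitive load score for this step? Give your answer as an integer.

Count of concepts held simultaneously: 7.
Count of pairwise dependencies listed: 11.
Element contribution: 7 × 1 = 7.
Interaction contribution: 11 × 3 = 33.
Intrinsic load = 7 + 33 = 40.

40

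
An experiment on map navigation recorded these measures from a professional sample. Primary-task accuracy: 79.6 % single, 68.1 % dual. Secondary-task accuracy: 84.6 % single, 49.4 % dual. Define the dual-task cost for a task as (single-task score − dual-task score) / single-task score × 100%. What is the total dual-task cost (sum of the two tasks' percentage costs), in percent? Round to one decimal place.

Primary cost = (79.6 − 68.1) / 79.6 × 100% = 14.4472%.
Secondary cost = (84.6 − 49.4) / 84.6 × 100% = 41.6076%.
Total = 14.4472% + 41.6076% = 56.0548% ≈ 56.1%.

56.1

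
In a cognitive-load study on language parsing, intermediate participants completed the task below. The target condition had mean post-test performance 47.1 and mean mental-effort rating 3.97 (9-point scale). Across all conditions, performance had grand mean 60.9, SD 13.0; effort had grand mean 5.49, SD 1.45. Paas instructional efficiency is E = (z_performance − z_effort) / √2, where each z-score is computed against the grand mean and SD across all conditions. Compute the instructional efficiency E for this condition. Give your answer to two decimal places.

z_performance = (47.1 − 60.9) / 13.0 = -13.8000 / 13.0 = -1.0615.
z_effort = (3.97 − 5.49) / 1.45 = -1.5200 / 1.45 = -1.0483.
z_P − z_E = -1.0615 − (-1.0483) = -0.0132.
E = -0.0132 / √2 = -0.0132 / 1.41421 = -0.0093 ≈ -0.01.

-0.01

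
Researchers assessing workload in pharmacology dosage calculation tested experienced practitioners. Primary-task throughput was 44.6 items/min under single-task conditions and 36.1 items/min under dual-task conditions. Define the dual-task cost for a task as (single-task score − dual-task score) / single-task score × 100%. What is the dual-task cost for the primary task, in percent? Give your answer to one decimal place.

19.1

Cost = (44.6 − 36.1) / 44.6 × 100%
     = 8.5000 / 44.6 × 100% = 19.0583%.
≈ 19.1%.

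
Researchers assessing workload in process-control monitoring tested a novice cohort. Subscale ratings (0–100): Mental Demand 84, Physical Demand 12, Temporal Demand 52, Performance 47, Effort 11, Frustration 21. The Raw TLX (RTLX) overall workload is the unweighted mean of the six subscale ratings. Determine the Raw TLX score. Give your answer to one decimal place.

Sum of ratings = 84 + 12 + 52 + 47 + 11 + 21 = 227.
RTLX = 227 / 6 = 37.8333 ≈ 37.8.

37.8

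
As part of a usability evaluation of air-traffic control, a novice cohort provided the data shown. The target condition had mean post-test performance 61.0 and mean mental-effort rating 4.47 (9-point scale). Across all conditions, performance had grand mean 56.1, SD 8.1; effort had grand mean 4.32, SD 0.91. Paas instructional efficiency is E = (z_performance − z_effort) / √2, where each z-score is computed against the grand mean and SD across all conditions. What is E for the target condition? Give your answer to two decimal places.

z_performance = (61.0 − 56.1) / 8.1 = 4.9000 / 8.1 = 0.6049.
z_effort = (4.47 − 4.32) / 0.91 = 0.1500 / 0.91 = 0.1648.
z_P − z_E = 0.6049 − 0.1648 = 0.4401.
E = 0.4401 / √2 = 0.4401 / 1.41421 = 0.3112 ≈ 0.31.

0.31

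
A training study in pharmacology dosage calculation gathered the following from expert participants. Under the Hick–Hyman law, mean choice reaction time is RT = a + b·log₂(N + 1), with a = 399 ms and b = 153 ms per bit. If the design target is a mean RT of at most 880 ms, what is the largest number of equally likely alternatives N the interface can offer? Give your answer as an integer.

Set 399 + 153·log₂(N + 1) ≤ 880.
log₂(N + 1) ≤ (880 − 399) / 153 = 3.1438.
N + 1 ≤ 2^3.1438 = 8.8385.
N ≤ 7.8385, so the largest integer N is 7.

7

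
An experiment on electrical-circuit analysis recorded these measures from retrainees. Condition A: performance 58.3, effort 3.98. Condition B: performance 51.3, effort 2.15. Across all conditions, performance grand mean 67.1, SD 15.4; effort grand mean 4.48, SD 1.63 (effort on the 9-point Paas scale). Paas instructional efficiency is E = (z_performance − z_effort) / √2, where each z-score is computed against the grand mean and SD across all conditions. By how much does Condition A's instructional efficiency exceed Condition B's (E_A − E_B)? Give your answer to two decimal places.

Condition A: z_P = (58.3 − 67.1)/15.4 = -0.5714; z_E = (3.98 − 4.48)/1.63 = -0.3067; E_A = (-0.5714 − (-0.3067))/√2 = -0.1872.
Condition B: z_P = (51.3 − 67.1)/15.4 = -1.0260; z_E = (2.15 − 4.48)/1.63 = -1.4294; E_B = (-1.0260 − (-1.4294))/√2 = 0.2852.
E_A − E_B = -0.1872 − 0.2852 = -0.4724 ≈ -0.47.

-0.47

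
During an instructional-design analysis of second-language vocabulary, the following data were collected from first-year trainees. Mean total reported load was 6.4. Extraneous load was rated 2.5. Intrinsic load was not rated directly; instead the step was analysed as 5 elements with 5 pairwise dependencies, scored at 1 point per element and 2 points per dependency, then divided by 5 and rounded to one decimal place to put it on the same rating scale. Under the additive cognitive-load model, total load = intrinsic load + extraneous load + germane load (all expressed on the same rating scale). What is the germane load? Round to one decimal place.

0.9

Intrinsic (element-interactivity): (5 × 1 + 5 × 2) / 5 = 15 / 5 = 3.0000 → 3.0.
germane load = total − intrinsic − extraneous
             = 6.4 − 3.0 − 2.5 = 0.9.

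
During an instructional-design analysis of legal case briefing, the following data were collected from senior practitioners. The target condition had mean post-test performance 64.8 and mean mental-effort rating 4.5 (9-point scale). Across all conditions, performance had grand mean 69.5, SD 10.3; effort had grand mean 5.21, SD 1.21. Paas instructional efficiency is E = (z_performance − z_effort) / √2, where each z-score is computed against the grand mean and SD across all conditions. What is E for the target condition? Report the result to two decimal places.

0.09

z_performance = (64.8 − 69.5) / 10.3 = -4.7000 / 10.3 = -0.4563.
z_effort = (4.5 − 5.21) / 1.21 = -0.7100 / 1.21 = -0.5868.
z_P − z_E = -0.4563 − (-0.5868) = 0.1305.
E = 0.1305 / √2 = 0.1305 / 1.41421 = 0.0923 ≈ 0.09.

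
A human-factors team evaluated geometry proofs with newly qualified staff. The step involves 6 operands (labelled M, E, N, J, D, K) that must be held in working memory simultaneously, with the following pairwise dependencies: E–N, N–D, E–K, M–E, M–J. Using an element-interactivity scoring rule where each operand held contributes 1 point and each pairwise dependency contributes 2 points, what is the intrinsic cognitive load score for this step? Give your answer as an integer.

16

Count of operands held simultaneously: 6.
Count of pairwise dependencies listed: 5.
Element contribution: 6 × 1 = 6.
Interaction contribution: 5 × 2 = 10.
Intrinsic load = 6 + 10 = 16.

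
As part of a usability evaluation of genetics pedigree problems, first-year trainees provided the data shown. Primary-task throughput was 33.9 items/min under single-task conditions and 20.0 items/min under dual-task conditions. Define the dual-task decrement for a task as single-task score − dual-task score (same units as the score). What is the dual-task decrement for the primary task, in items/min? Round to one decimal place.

Decrement = 33.9 − 20.0 = 13.9000 items/min ≈ 13.9 items/min.

13.9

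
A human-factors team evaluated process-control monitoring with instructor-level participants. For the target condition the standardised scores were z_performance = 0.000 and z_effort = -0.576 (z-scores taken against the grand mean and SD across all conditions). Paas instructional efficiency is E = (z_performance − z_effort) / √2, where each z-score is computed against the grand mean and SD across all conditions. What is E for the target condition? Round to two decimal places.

0.41

z_P − z_E = 0.000 − (-0.576) = 0.5760.
E = 0.5760 / √2 = 0.5760 / 1.41421 = 0.4073 ≈ 0.41.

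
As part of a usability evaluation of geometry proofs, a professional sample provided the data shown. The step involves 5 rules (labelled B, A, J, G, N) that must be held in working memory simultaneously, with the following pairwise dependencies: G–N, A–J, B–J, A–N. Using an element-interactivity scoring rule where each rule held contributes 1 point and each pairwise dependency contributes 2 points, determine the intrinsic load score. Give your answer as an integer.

Count of rules held simultaneously: 5.
Count of pairwise dependencies listed: 4.
Element contribution: 5 × 1 = 5.
Interaction contribution: 4 × 2 = 8.
Intrinsic load = 5 + 8 = 13.

13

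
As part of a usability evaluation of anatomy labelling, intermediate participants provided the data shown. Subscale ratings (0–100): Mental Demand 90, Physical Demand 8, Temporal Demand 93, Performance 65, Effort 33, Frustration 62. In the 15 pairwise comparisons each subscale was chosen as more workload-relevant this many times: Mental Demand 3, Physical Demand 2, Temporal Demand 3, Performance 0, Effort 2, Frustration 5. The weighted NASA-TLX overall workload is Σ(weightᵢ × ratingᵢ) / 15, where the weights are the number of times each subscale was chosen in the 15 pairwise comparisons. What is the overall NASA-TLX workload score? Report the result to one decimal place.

The tallies are the weights (they sum to 15).
Weighted sum = 3·90 + 2·8 + 3·93 + 0·65 + 2·33 + 5·62
            = 270 + 16 + 279 + 0 + 66 + 310 = 941.
Overall workload = 941 / 15 = 62.7333 ≈ 62.7.

62.7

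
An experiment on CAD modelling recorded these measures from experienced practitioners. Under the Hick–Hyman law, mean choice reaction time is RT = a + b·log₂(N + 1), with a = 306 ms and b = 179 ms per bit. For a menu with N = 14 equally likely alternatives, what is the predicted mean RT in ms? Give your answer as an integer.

log₂(14 + 1) = log₂(15) = 3.9069.
RT = 306 + 179 × 3.9069 = 306 + 699.3351 = 1005.3351 ms.
≈ 1005 ms.

1005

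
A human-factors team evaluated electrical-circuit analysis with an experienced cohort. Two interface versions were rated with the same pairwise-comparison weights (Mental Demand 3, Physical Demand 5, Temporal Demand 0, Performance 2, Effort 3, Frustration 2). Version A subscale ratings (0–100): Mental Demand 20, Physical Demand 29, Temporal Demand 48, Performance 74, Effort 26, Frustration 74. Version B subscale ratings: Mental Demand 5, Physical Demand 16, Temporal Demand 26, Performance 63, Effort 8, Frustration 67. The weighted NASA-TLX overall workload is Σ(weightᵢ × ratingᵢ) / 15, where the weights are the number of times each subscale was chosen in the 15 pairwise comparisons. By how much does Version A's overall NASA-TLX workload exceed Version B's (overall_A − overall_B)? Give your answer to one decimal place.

Version A weighted sum = 3·20 + 5·29 + 0·48 + 2·74 + 3·26 + 2·74 = 60 + 145 + 0 + 148 + 78 + 148 = 579; overall_A = 579/15 = 38.6000.
Version B weighted sum = 3·5 + 5·16 + 0·26 + 2·63 + 3·8 + 2·67 = 15 + 80 + 0 + 126 + 24 + 134 = 379; overall_B = 379/15 = 25.2667.
Difference = 38.6000 − 25.2667 = 13.3333 ≈ 13.3.

13.3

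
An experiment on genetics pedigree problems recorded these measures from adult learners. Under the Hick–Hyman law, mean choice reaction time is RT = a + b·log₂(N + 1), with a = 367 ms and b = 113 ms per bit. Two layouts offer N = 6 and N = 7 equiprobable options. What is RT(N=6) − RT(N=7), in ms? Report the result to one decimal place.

RT(6) = 367 + 113·log₂(7) = 367 + 113·2.8074 = 684.2362 ms.
RT(7) = 367 + 113·log₂(8) = 367 + 113·3.0000 = 706.0000 ms.
Difference = 684.2362 − 706.0000 = -21.7638 ≈ -21.8 ms.

-21.8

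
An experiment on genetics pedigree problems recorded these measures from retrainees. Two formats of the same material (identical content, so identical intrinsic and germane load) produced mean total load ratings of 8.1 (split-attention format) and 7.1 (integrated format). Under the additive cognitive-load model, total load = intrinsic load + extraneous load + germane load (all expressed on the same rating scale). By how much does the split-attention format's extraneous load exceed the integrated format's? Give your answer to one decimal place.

1.0

Intrinsic and germane load are equal across formats, so the difference in total load equals the difference in extraneous load.
Extraneous-load difference = 8.1 − 7.1 = 1.0.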